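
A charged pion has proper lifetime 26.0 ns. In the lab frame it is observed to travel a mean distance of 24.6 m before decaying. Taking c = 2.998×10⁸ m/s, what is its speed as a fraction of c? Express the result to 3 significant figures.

0.953c

Let x = d/(cτ) = 24.60 m / (2.998×10⁸ m/s × 2.600×10^-8 s) = 3.156. Since d = βγcτ, x = βγ = β/√(1−β²).
Solving: β² = x²/(1+x²) = 9.96034/10.96034 = 0.908762, so β = 0.953.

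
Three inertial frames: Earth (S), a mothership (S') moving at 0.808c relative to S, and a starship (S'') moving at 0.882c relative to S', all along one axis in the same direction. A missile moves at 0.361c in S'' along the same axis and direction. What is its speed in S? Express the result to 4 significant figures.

First combine the missile and starship (S''→S'): u₁ = (0.361 + 0.882)/(1 + 0.361×0.882) = 1.243/1.318402 = 0.94281.
Then combine with the mothership (S'→S): u = (0.94281 + 0.808)/(1 + 0.94281×0.808) = 1.75081/1.76179048 = 0.99377.

0.9938c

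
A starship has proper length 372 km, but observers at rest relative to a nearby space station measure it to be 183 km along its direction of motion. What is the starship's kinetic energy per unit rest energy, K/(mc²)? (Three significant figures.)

1.03

From L = L₀/γ: γ = 372/183 = 2.03279.
Since K = (γ−1)mc², K/(mc²) = 2.03279 − 1 = 1.03.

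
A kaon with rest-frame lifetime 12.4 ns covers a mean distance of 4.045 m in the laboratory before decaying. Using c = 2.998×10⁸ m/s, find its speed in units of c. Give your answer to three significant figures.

Lab distance = (lab lifetime)·v = γτ·βc, so βγ = d/(cτ) = 4.045/(2.998×10⁸ × 1.240×10^-8) = 1.0881.
With βγ = 1.0881: γ² = 1 + (βγ)² = 2.18396, and β = (βγ)/γ = 1.0881/1.47782 = 0.736.

0.736c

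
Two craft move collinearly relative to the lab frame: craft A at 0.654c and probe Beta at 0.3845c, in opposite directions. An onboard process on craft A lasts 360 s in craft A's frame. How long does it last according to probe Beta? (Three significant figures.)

The velocity of craft A relative to probe Beta is (0.654 + 0.3845)c / (1 + 0.654×0.3845) = 0.82983c; relative speed 0.82983c.
At |u| = 0.82983c, γ = (1 − 0.688618)^(−1/2) = 1.7921.
Craft A's interval is proper; time dilation gives Δt_B = γΔτ = 1.7921 × 360 s = 645 s.

645 s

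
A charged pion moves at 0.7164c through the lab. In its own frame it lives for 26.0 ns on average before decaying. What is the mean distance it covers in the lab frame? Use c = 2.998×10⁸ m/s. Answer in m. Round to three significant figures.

8.00 m

γ = 1/√(1 − β²) = 1/√(1 − 0.51322896) = 1/√0.48677104 = 1/0.69769 = 1.4333.
Lab-frame lifetime: Δt = γτ = 1.4333 × 26.0 ns = 37.266 ns.
Distance: d = vΔt = 0.7164 × 2.998×10⁸ m/s × 3.7266×10^-8 s = 8.00 m.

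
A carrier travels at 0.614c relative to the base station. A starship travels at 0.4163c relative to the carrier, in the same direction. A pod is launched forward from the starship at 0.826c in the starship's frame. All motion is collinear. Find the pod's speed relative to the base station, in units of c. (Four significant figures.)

0.9814c

Apply u = (u'+v)/(1+u'v) twice. Pod in the carrier frame: (0.826+0.4163)/(1+0.826·0.4163) = 1.2423/1.3438638 = 0.92442c.
That velocity, transformed to the rest frame of the base station: (0.92442+0.614)/(1+0.92442·0.614) = 1.53842/1.56759388 = 0.98139c.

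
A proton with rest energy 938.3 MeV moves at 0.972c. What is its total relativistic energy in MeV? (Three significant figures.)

3990 MeV

With β = 0.972, γ = 1/√(1 − 0.972²) = 1/√0.055216 = 4.2557.
Total energy: E = γmc² = 4.2557 × 938.3 MeV = 3990 MeV.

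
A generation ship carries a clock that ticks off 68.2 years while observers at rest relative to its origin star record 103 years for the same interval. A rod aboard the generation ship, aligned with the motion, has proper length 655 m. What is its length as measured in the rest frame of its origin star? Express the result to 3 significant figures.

434 m

The time-dilation ratio gives γ = 103/68.2 = 1.51026.
The rod contracts by the same γ: 655 m / 1.51026 = 434 m.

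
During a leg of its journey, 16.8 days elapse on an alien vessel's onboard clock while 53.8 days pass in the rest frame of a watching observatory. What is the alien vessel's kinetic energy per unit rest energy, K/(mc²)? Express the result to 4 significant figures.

γ = Δt/Δτ = 53.8/16.8 = 3.20238.
K/(mc²) = γ − 1 = 3.20238 − 1 = 2.202.

2.202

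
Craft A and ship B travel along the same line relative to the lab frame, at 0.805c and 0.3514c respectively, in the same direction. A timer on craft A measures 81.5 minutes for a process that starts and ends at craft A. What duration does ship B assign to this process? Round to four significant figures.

105.2 minutes

Speed of craft A in ship B's frame: u = (v_A − v_B)/(1 − v_A v_B/c²) = (0.805 − 0.3514)/(1 − 0.805×0.3514) = 0.4536/0.717123 = 0.63253; |u| = 0.63253c.
γ for this relative speed: γ = 1/√(1 − 0.400094) = 1.2911.
The clock on craft A records proper time, so ship B measures Δt = γΔτ = 1.2911 × 81.5 = 105.2 minutes.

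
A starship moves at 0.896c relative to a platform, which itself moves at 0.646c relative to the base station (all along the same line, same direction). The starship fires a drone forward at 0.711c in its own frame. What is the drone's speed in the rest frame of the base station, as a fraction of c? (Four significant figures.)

Apply u = (u'+v)/(1+u'v) twice. Drone in the platform frame: (0.711+0.896)/(1+0.711·0.896) = 1.607/1.637056 = 0.98164c.
That velocity, transformed to the rest frame of the base station: (0.98164+0.646)/(1+0.98164·0.646) = 1.62764/1.63413944 = 0.99602c.

0.9960c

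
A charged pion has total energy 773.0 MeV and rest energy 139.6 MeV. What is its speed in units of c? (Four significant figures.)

0.9836c

γ = E/(mc²) = 773.0/139.6 = 5.5372.
β = √(1 − 1/γ²) = √(1 − 0.0326152) = √0.9673848 = 0.9836.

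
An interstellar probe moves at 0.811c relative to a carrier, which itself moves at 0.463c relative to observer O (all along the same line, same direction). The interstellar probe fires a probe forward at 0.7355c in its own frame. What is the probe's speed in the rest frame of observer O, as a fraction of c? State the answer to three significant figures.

0.988c

Compose velocities in two stages. Stage 1 (into S'): u₁ = (0.7355+0.811)/(1+0.7355×0.811) = 0.96869.
Stage 2 (into S): u = (0.96869+0.463)/(1+0.96869×0.463) = 0.98839, so the speed is 0.988c.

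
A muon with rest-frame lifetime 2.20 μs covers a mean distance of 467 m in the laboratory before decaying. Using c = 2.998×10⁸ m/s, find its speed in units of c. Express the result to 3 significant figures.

d = βγcτ ⇒ βγ = d/(cτ) = 467.0 m / (659.56 m) = 0.70805.
β = (βγ)/√(1+(βγ)²) = 0.70805/√1.501335 = 0.578.

0.578c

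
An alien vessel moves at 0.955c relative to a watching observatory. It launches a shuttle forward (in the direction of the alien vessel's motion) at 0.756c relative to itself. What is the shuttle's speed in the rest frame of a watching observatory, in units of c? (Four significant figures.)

0.9936c

Relativistic velocity addition: u = (u' + v)/(1 + u'v/c²), with u' = 0.756c and v = 0.955c.
Numerator: 0.756 + 0.955 = 1.711. Denominator: 1 + (0.756)(0.955) = 1.72198.
u = 1.711/1.72198 = 0.99362, so the speed is 0.9936c.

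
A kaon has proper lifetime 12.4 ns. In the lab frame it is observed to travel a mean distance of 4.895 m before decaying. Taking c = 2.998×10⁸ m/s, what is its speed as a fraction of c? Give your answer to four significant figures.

0.7964c

Lab distance = (lab lifetime)·v = γτ·βc, so βγ = d/(cτ) = 4.895/(2.998×10⁸ × 1.240×10^-8) = 1.3167.
With βγ = 1.3167: γ² = 1 + (βγ)² = 2.7337, and β = (βγ)/γ = 1.3167/1.65339 = 0.7964.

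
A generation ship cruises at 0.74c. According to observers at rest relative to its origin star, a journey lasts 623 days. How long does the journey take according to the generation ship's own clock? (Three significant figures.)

419 days

Lorentz factor: γ = (1 − 0.5476)^(−1/2) = 1.4868.
The generation ship's clock runs slow as seen from its origin star, so Δτ = Δt/γ = 623/1.4868 = 419 days.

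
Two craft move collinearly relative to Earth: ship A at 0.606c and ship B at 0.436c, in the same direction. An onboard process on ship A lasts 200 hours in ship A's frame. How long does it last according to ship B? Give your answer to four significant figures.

205.6 hours

Transform ship A's velocity into ship B's frame: (0.606 − 0.436)/(1 − 0.606·0.436) = 0.17/0.735784, so the relative speed is 0.23105c.
γ for this relative speed: γ = 1/√(1 − 0.0533841) = 1.0278.
The clock on ship A records proper time, so ship B measures Δt = γΔτ = 1.0278 × 200 = 205.6 hours.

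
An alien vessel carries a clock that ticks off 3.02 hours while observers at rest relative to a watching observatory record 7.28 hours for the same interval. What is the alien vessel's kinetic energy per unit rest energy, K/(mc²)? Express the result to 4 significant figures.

1.411

From Δt = γΔτ: γ = 7.28/3.02 = 2.4106.
K/(mc²) = γ − 1 = 2.4106 − 1 = 1.411.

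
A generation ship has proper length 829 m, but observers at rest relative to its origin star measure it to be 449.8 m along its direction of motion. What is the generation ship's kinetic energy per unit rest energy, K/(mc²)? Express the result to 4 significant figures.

0.8430

Length contraction gives γ = L₀/L = 829/449.8 = 1.84304.
K/(mc²) = γ − 1 = 1.84304 − 1 = 0.8430.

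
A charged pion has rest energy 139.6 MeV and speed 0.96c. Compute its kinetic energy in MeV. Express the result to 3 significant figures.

359 MeV

γ = 1/√(1 − β²) = 1/√(1 − 0.9216) = 1/√0.0784 = 1/0.28 = 3.5714.
Kinetic energy: K = (γ − 1)mc² = (3.5714 − 1) × 139.6 MeV = 2.5714 × 139.6 = 359 MeV.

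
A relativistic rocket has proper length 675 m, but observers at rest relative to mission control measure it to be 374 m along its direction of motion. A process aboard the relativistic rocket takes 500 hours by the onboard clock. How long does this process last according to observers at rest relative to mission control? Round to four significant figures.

902.4 hours

Length contraction gives γ = L₀/L = 675/374 = 1.80481.
The same γ dilates the second interval: 1.80481 × 500 hours = 902.4 hours.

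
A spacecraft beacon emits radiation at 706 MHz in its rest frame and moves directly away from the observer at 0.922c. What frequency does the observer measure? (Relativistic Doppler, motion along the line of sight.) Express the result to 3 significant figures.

Relativistic Doppler (source moving away): f_obs = f_src · √((1−β)/(1+β)).
With β = 0.922: factor = √(0.078/1.922) = 0.20145.
f_obs = 706 × 0.20145 = 142 MHz.

142 MHz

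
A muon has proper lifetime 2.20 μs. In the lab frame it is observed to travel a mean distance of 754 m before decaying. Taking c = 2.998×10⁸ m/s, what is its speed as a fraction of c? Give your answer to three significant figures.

0.753c

Lab distance = (lab lifetime)·v = γτ·βc, so βγ = d/(cτ) = 754.0/(2.998×10⁸ × 2.200×10^-6) = 1.1432.
With βγ = 1.1432: γ² = 1 + (βγ)² = 2.30691, and β = (βγ)/γ = 1.1432/1.51885 = 0.753.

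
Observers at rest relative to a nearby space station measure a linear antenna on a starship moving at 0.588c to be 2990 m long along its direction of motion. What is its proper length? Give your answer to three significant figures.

3700 m

γ = 1/√(1 − β²) = 1/√(1 − 0.345744) = 1/√0.654256 = 1/0.808861 = 1.2363.
Proper length: L₀ = γ·L = 1.2363 × 2990 = 3700 m.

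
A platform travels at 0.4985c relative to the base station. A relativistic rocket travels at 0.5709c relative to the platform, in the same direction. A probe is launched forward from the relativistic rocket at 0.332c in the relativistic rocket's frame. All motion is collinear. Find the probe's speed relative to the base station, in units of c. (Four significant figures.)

Apply u = (u'+v)/(1+u'v) twice. Probe in the platform frame: (0.332+0.5709)/(1+0.332·0.5709) = 0.9029/1.1895388 = 0.75903c.
That velocity, transformed to the rest frame of the base station: (0.75903+0.4985)/(1+0.75903·0.4985) = 1.25753/1.378376455 = 0.91233c.

0.9123c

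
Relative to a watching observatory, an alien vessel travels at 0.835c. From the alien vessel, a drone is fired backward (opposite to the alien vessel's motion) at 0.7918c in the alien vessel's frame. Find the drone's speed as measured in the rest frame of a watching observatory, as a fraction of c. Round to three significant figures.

0.127c

Relativistic velocity addition: u = (u' + v)/(1 + u'v/c²), with u' = −0.7918c and v = 0.835c.
Numerator: −0.7918 + 0.835 = 0.0432. Denominator: 1 + (−0.7918)(0.835) = 0.338847.
u = 0.0432/0.338847 = 0.12749, so the speed is 0.127c.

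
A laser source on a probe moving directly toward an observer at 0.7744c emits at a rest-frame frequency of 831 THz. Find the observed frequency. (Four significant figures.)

Relativistic Doppler (source moving toward): f_obs = f_src · √((1+β)/(1−β)).
With β = 0.7744: factor = √(1.7744/0.2256) = 2.8045.
f_obs = 831 × 2.8045 = 2331 THz.

2331 THz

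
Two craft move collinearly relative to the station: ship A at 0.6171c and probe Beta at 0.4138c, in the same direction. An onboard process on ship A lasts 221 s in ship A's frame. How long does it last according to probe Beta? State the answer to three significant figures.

The velocity of ship A relative to probe Beta is (0.6171 − 0.4138)c / (1 − 0.6171×0.4138) = 0.27302c; relative speed 0.27302c.
At |u| = 0.27302c, γ = (1 − 0.0745399)^(−1/2) = 1.0395.
The clock on ship A records proper time, so probe Beta measures Δt = γΔτ = 1.0395 × 221 = 230 s.

230 s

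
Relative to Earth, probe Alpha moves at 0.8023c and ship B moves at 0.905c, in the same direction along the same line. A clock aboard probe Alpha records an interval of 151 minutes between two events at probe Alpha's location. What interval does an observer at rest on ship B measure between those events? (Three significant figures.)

163 minutes

Transform probe Alpha's velocity into ship B's frame: (0.8023 − 0.905)/(1 − 0.8023·0.905) = −0.1027/0.2739185, so the relative speed is 0.37493c.
γ for this relative speed: γ = 1/√(1 − 0.140573) = 1.0787.
The clock on probe Alpha records proper time, so ship B measures Δt = γΔτ = 1.0787 × 151 = 163 minutes.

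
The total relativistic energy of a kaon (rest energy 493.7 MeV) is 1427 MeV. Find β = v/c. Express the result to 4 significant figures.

0.9382

γ = E/(mc²) = 1427/493.7 = 2.8904.
β = √(1 − 1/γ²) = √(1 − 0.119697) = √0.880303 = 0.9382.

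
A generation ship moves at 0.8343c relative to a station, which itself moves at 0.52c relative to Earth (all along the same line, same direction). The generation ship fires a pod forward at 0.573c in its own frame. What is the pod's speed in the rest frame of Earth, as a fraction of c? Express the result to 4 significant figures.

0.9846c

Compose velocities in two stages. Stage 1 (into S'): u₁ = (0.573+0.8343)/(1+0.573×0.8343) = 0.95213.
Stage 2 (into S): u = (0.95213+0.52)/(1+0.95213×0.52) = 0.98463, so the speed is 0.9846c.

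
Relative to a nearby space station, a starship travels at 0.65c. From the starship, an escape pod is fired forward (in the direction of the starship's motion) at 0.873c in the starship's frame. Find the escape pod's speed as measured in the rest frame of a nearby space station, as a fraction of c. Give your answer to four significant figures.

0.9716c

In units of c, u = (u' + v)/(1 + u'v) with u' = 0.873 and v = 0.65.
Numerator: 0.873 + 0.65 = 1.523. Denominator: 1 + (0.873)(0.65) = 1.56745.
u = 1.523/1.56745 = 0.97164, so the speed is 0.9716c.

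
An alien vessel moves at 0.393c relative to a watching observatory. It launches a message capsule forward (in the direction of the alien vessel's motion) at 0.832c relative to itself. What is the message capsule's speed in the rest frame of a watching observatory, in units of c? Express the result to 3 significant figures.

0.923c

Relativistic velocity addition: u = (u' + v)/(1 + u'v/c²), with u' = 0.832c and v = 0.393c.
Numerator: 0.832 + 0.393 = 1.225. Denominator: 1 + (0.832)(0.393) = 1.326976.
u = 1.225/1.326976 = 0.92315, so the speed is 0.923c.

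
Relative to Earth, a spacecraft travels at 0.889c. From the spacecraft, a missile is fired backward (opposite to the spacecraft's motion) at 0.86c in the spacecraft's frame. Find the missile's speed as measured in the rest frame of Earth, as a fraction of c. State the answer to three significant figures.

0.123c

Relativistic velocity addition: u = (u' + v)/(1 + u'v/c²), with u' = −0.86c and v = 0.889c.
Numerator: −0.86 + 0.889 = 0.029. Denominator: 1 + (−0.86)(0.889) = 0.23546.
u = 0.029/0.23546 = 0.12316, so the speed is 0.123c.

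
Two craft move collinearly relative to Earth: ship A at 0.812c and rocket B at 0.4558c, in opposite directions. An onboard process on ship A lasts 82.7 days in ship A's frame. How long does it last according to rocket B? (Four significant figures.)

218.1 days

Speed of ship A in rocket B's frame: u = (v_A + v_B)/(1 + v_A v_B/c²) = (0.812 + 0.4558)/(1 + 0.812×0.4558) = 1.2678/1.3701096 = 0.92533; |u| = 0.92533c.
At |u| = 0.92533c, γ = (1 − 0.856236)^(−1/2) = 2.6374.
The clock on ship A records proper time, so rocket B measures Δt = γΔτ = 2.6374 × 82.7 = 218.1 days.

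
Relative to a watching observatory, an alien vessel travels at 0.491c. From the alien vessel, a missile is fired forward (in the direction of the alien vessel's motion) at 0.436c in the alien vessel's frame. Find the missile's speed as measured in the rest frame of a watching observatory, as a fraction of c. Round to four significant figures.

0.7635c

In units of c, u = (u' + v)/(1 + u'v) with u' = 0.436 and v = 0.491.
Numerator: 0.436 + 0.491 = 0.927. Denominator: 1 + (0.436)(0.491) = 1.214076.
u = 0.927/1.214076 = 0.76354, so the speed is 0.7635c.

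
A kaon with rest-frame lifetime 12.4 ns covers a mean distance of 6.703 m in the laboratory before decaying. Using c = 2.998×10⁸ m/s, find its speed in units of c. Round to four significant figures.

0.8745c

Let x = d/(cτ) = 6.703 m / (2.998×10⁸ m/s × 1.240×10^-8 s) = 1.8031. Since d = βγcτ, x = βγ = β/√(1−β²).
Solving: β² = x²/(1+x²) = 3.25117/4.25117 = 0.764771, so β = 0.8745.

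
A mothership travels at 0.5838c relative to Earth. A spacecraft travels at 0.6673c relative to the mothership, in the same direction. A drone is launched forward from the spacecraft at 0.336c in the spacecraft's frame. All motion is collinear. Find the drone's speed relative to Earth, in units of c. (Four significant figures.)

0.9492c

First combine the drone and spacecraft (S''→S'): u₁ = (0.336 + 0.6673)/(1 + 0.336×0.6673) = 1.0033/1.2242128 = 0.81955.
Then combine with the mothership (S'→S): u = (0.81955 + 0.5838)/(1 + 0.81955×0.5838) = 1.40335/1.47845329 = 0.9492.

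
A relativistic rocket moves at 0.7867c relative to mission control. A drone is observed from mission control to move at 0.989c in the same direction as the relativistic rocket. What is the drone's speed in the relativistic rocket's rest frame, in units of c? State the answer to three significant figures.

Transform to the relativistic rocket's frame: u' = (u − v)/(1 − uv/c²).
u' = (0.989 − 0.7867)/(1 − 0.989×0.7867) = 0.2023/0.2219537 = 0.91145.
Speed in the relativistic rocket's frame: 0.911c (in the same direction).

0.911c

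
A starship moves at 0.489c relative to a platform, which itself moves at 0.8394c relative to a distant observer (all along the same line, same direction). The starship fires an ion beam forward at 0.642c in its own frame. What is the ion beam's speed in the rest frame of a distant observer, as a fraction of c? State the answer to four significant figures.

0.9870c

Apply u = (u'+v)/(1+u'v) twice. Ion beam in the platform frame: (0.642+0.489)/(1+0.642·0.489) = 1.131/1.313938 = 0.86077c.
That velocity, transformed to the rest frame of a distant observer: (0.86077+0.8394)/(1+0.86077·0.8394) = 1.70017/1.722530338 = 0.98702c.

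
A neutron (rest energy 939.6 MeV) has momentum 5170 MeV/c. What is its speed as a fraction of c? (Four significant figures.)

0.9839c

βγ = pc/(mc²) = 5170/939.6 = 5.5023.
Since γ² = 1 + (βγ)² = 31.2753, γ = √31.2753 = 5.59243, and β = (βγ)/γ = 5.5023/5.59243 = 0.9839.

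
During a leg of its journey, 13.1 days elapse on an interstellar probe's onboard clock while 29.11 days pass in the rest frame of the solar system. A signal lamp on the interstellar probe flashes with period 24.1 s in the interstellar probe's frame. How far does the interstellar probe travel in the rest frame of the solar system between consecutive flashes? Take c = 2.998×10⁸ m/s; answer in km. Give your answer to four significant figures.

The time-dilation ratio gives γ = 29.11/13.1 = 2.22214.
β = √(1 − 1/γ²) = 0.89302. Lab-frame period = γτ = 2.22214×24.1 s = 53.554 s. Distance = βc × γτ = 0.89302 × 2.998×10⁸ m/s × 53.554 s = 1.4338×10^10 m = 1.434×10^7 km.

1.434×10^7 km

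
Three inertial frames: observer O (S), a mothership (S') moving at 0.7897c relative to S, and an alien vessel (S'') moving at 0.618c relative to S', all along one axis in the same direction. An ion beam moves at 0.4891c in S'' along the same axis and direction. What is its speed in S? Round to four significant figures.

Compose velocities in two stages. Stage 1 (into S'): u₁ = (0.4891+0.618)/(1+0.4891×0.618) = 0.85013.
Stage 2 (into S): u = (0.85013+0.7897)/(1+0.85013×0.7897) = 0.98114, so the speed is 0.9811c.

0.9811c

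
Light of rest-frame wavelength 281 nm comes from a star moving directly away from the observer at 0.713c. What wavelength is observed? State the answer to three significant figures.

687 nm

Relativistic Doppler for wavelength: λ_obs = λ_src · √((1+β)/(1−β)).
With β = 0.713: factor = √(1.713/0.287) = 2.4431.
λ_obs = 281 × 2.4431 = 687 nm.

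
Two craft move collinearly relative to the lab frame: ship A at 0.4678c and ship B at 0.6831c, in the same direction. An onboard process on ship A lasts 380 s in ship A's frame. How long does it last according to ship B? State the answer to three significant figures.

Transform ship A's velocity into ship B's frame: (0.4678 − 0.6831)/(1 − 0.4678·0.6831) = −0.2153/0.68044582, so the relative speed is 0.31641c.
γ for this relative speed: γ = 1/√(1 − 0.100115) = 1.0542.
The clock on ship A records proper time, so ship B measures Δt = γΔτ = 1.0542 × 380 = 401 s.

401 s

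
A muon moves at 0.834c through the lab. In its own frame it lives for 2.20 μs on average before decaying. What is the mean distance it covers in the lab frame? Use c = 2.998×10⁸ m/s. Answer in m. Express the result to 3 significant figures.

997 m

Lorentz factor: γ = (1 − 0.695556)^(−1/2) = 1.8124.
Lab-frame lifetime: Δt = γτ = 1.8124 × 2.20 μs = 3.9873 μs.
Distance: d = vΔt = 0.834 × 2.998×10⁸ m/s × 3.9873×10^-6 s = 997 m.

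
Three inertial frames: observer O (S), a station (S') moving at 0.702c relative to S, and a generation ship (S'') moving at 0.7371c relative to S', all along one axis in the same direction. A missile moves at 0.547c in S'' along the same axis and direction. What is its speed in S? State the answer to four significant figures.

Apply u = (u'+v)/(1+u'v) twice. Missile in the station frame: (0.547+0.7371)/(1+0.547·0.7371) = 1.2841/1.4031937 = 0.91513c.
That velocity, transformed to the rest frame of observer O: (0.91513+0.702)/(1+0.91513·0.702) = 1.61713/1.64242126 = 0.9846c.

0.9846c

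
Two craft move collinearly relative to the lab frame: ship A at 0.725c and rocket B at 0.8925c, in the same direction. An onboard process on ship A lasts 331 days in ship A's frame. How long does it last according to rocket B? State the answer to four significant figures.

The velocity of ship A relative to rocket B is (0.725 − 0.8925)c / (1 − 0.725×0.8925) = −0.47459c; relative speed 0.47459c.
γ for this relative speed: γ = 1/√(1 − 0.225236) = 1.1361.
The clock on ship A records proper time, so rocket B measures Δt = γΔτ = 1.1361 × 331 = 376.0 days.

376.0 days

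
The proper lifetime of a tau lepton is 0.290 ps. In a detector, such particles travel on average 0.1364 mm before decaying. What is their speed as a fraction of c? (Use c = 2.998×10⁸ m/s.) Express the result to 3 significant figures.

0.843c

Lab distance = (lab lifetime)·v = γτ·βc, so βγ = d/(cτ) = 1.364×10^-4/(2.998×10⁸ × 2.900×10^-13) = 1.5689.
With βγ = 1.5689: γ² = 1 + (βγ)² = 3.46145, and β = (βγ)/γ = 1.5689/1.8605 = 0.843.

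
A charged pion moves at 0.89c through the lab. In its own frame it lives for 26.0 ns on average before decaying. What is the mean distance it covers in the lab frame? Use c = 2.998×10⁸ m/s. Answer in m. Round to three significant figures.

γ = 1/√(1 − β²) = 1/√(1 − 0.7921) = 1/√0.2079 = 1/0.455961 = 2.1932.
Lab-frame lifetime: Δt = γτ = 2.1932 × 26.0 ns = 57.023 ns.
Distance: d = vΔt = 0.89 × 2.998×10⁸ m/s × 5.7023×10^-8 s = 15.2 m.

15.2 m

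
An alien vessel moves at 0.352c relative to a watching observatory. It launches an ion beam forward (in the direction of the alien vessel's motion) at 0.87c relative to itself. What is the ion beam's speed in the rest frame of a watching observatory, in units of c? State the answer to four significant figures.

0.9355c

Relativistic velocity addition: u = (u' + v)/(1 + u'v/c²), with u' = 0.87c and v = 0.352c.
Numerator: 0.87 + 0.352 = 1.222. Denominator: 1 + (0.87)(0.352) = 1.30624.
u = 1.222/1.30624 = 0.93551, so the speed is 0.9355c.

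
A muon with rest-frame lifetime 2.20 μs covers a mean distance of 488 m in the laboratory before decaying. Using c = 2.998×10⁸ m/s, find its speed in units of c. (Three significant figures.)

0.595c

Let x = d/(cτ) = 488.0 m / (2.998×10⁸ m/s × 2.200×10^-6 s) = 0.73989. Since d = βγcτ, x = βγ = β/√(1−β²).
Solving: β² = x²/(1+x²) = 0.547437/1.547437 = 0.35377, so β = 0.595.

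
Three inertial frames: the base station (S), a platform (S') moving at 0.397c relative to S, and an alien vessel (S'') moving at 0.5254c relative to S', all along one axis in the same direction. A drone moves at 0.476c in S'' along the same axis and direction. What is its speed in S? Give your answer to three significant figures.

0.909c

Compose velocities in two stages. Stage 1 (into S'): u₁ = (0.476+0.5254)/(1+0.476×0.5254) = 0.80106.
Stage 2 (into S): u = (0.80106+0.397)/(1+0.80106×0.397) = 0.90898, so the speed is 0.909c.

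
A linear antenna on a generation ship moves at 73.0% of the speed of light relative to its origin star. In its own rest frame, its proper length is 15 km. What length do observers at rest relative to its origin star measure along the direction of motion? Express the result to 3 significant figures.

Lorentz factor: γ = (1 − 0.5329)^(−1/2) = 1.4632.
Length contraction: L = L₀/γ = 15/1.4632 = 10.3 km.

10.3 km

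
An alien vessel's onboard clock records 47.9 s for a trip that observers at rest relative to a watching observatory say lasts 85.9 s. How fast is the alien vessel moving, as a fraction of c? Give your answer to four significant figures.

0.8301c

γ = Δt/Δτ = 85.9/47.9 = 1.7933.
β = √(1 − 1/γ²) = √(1 − 0.310953) = √0.689047 = 0.8301.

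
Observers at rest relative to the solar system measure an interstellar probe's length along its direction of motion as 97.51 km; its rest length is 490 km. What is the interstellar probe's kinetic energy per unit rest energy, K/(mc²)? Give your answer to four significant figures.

γ = L₀/L = 490/97.51 = 5.02513.
Since K = (γ−1)mc², K/(mc²) = 5.02513 − 1 = 4.025.

4.025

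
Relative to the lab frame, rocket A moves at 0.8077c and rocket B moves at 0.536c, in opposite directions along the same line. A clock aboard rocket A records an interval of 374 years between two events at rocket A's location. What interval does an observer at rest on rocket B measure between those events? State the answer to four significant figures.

The velocity of rocket A relative to rocket B is (0.8077 + 0.536)c / (1 + 0.8077×0.536) = 0.93773c; relative speed 0.93773c.
At |u| = 0.93773c, γ = (1 − 0.879338)^(−1/2) = 2.8788.
Rocket A's interval is proper; time dilation gives Δt_B = γΔτ = 2.8788 × 374 years = 1077 years.

1077 years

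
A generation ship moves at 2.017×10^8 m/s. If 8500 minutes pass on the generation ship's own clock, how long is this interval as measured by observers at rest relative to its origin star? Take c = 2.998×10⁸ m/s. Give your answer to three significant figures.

11500 minutes

β = v/c = (2.017×10^8 m/s)/(2.998×10⁸ m/s) = 0.672782.
Lorentz factor: γ = (1 − 0.4526356)^(−1/2) = 1.3516.
Time dilation: Δt = γ·Δτ = 1.3516 × 8500 = 11500 minutes.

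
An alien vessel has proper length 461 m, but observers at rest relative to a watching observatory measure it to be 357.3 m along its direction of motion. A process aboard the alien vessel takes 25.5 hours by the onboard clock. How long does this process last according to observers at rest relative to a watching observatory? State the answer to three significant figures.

32.9 hours

Length contraction gives γ = L₀/L = 461/357.3 = 1.29023.
The same γ dilates the second interval: 1.29023 × 25.5 hours = 32.9 hours.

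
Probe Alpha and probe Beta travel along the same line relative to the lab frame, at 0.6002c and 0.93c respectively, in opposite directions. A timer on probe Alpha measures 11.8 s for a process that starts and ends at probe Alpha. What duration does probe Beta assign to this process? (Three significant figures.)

Transform probe Alpha's velocity into probe Beta's frame: (0.6002 + 0.93)/(1 + 0.6002·0.93) = 1.5302/1.558186, so the relative speed is 0.98204c.
γ for this relative speed: γ = 1/√(1 − 0.964403) = 5.3002.
Probe Alpha's interval is proper; time dilation gives Δt_B = γΔτ = 5.3002 × 11.8 s = 62.5 s.

62.5 s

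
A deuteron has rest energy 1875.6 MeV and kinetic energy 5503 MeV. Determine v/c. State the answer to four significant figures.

γ = 1 + K/(mc²) = 1 + 5503/1875.6 = 3.934.
β = √(1 − 1/γ²) = √(1 − 0.0646147) = √0.9353853 = 0.9672.

0.9672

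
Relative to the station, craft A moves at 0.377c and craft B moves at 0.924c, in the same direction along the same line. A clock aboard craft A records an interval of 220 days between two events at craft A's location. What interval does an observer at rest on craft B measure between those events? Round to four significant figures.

The velocity of craft A relative to craft B is (0.377 − 0.924)c / (1 − 0.377×0.924) = −0.83941c; relative speed 0.83941c.
γ for this relative speed: γ = 1/√(1 − 0.704609) = 1.8399.
Craft A's interval is proper; time dilation gives Δt_B = γΔτ = 1.8399 × 220 days = 404.8 days.

404.8 days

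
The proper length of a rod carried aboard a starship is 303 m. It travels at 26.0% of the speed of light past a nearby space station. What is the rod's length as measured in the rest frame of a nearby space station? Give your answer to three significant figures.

293 m

Lorentz factor: γ = (1 − 0.0676)^(−1/2) = 1.0356.
Length contraction: L = L₀/γ = 303/1.0356 = 293 m.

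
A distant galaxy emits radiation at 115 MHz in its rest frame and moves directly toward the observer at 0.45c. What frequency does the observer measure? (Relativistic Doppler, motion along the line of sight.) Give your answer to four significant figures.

Relativistic Doppler (source moving toward): f_obs = f_src · √((1+β)/(1−β)).
With β = 0.45: factor = √(1.45/0.55) = 1.6237.
f_obs = 115 × 1.6237 = 186.7 MHz.

186.7 MHz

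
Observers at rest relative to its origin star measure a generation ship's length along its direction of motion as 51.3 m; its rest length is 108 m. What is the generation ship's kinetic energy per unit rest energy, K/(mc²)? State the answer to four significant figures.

γ = L₀/L = 108/51.3 = 2.10526.
K/(mc²) = γ − 1 = 2.10526 − 1 = 1.105.

1.105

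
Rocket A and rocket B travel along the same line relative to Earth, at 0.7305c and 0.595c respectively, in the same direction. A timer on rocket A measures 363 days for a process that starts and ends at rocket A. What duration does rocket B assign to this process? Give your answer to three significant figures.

374 days

The velocity of rocket A relative to rocket B is (0.7305 − 0.595)c / (1 − 0.7305×0.595) = 0.23967c; relative speed 0.23967c.
At |u| = 0.23967c, γ = (1 − 0.0574417)^(−1/2) = 1.03.
The clock on rocket A records proper time, so rocket B measures Δt = γΔτ = 1.03 × 363 = 374 days.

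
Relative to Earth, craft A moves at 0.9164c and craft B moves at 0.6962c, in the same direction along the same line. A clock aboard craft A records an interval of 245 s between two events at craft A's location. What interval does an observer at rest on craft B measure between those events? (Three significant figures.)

309 s

The velocity of craft A relative to craft B is (0.9164 − 0.6962)c / (1 − 0.9164×0.6962) = 0.60828c; relative speed 0.60828c.
At |u| = 0.60828c, γ = (1 − 0.370005)^(−1/2) = 1.2599.
The clock on craft A records proper time, so craft B measures Δt = γΔτ = 1.2599 × 245 = 309 s.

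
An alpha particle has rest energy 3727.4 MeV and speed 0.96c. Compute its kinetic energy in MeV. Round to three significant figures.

9580 MeV

Lorentz factor: γ = (1 − 0.9216)^(−1/2) = 3.5714.
Kinetic energy: K = (γ − 1)mc² = (3.5714 − 1) × 3727.4 MeV = 2.5714 × 3727.4 = 9580 MeV.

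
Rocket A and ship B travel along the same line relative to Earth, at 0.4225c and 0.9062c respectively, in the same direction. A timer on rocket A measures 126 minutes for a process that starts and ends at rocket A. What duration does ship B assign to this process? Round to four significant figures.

Transform rocket A's velocity into ship B's frame: (0.4225 − 0.9062)/(1 − 0.4225·0.9062) = −0.4837/0.6171305, so the relative speed is 0.78379c.
At |u| = 0.78379c, γ = (1 − 0.614327)^(−1/2) = 1.6102.
The clock on rocket A records proper time, so ship B measures Δt = γΔτ = 1.6102 × 126 = 202.9 minutes.

202.9 minutes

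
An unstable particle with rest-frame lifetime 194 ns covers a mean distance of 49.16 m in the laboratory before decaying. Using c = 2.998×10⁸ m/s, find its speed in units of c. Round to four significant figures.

0.6455c

d = βγcτ ⇒ βγ = d/(cτ) = 49.16 m / (58.1612 m) = 0.84524.
β = (βγ)/√(1+(βγ)²) = 0.84524/√1.714431 = 0.6455.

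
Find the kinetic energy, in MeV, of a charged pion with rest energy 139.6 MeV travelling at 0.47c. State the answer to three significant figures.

β² = 0.2209, so γ = 1/√0.7791 = 1.13293.
Kinetic energy: K = (γ − 1)mc² = (1.13293 − 1) × 139.6 MeV = 0.13293 × 139.6 = 18.6 MeV.

18.6 MeV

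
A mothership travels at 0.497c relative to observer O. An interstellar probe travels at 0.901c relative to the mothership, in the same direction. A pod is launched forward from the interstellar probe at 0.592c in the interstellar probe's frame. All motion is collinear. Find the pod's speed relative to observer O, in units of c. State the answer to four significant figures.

Apply u = (u'+v)/(1+u'v) twice. Pod in the mothership frame: (0.592+0.901)/(1+0.592·0.901) = 1.493/1.533392 = 0.97366c.
That velocity, transformed to the rest frame of observer O: (0.97366+0.497)/(1+0.97366·0.497) = 1.47066/1.48390902 = 0.99107c.

0.9911c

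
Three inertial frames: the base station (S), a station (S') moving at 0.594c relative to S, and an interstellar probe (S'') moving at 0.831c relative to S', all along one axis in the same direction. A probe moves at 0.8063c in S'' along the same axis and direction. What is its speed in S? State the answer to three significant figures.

0.995c

First combine the probe and interstellar probe (S''→S'): u₁ = (0.8063 + 0.831)/(1 + 0.8063×0.831) = 1.6373/1.6700353 = 0.9804.
Then combine with the station (S'→S): u = (0.9804 + 0.594)/(1 + 0.9804×0.594) = 1.5744/1.5823576 = 0.99497.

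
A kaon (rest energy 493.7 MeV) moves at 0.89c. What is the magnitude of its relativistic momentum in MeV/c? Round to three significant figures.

964 MeV/c

γ = 1/√(1 − β²) = 1/√(1 − 0.7921) = 1/√0.2079 = 1/0.455961 = 2.1932.
Momentum: p = γβ·mc = 2.1932 × 0.89 × 493.7 MeV/c = 964 MeV/c.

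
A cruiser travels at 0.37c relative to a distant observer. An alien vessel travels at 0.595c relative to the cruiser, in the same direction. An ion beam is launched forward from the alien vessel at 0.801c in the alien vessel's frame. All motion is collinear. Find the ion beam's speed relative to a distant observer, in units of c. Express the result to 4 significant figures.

Compose velocities in two stages. Stage 1 (into S'): u₁ = (0.801+0.595)/(1+0.801×0.595) = 0.94542.
Stage 2 (into S): u = (0.94542+0.37)/(1+0.94542×0.37) = 0.97453, so the speed is 0.9745c.

0.9745c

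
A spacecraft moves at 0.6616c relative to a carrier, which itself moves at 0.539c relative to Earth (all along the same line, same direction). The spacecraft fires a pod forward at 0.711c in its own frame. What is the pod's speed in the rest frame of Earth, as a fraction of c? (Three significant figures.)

0.980c

First combine the pod and spacecraft (S''→S'): u₁ = (0.711 + 0.6616)/(1 + 0.711×0.6616) = 1.3726/1.4703976 = 0.93349.
Then combine with the carrier (S'→S): u = (0.93349 + 0.539)/(1 + 0.93349×0.539) = 1.47249/1.50315111 = 0.9796.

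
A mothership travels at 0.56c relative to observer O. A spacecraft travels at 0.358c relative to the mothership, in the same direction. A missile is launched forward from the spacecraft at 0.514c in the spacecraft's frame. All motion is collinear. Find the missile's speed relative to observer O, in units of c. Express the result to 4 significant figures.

Compose velocities in two stages. Stage 1 (into S'): u₁ = (0.514+0.358)/(1+0.514×0.358) = 0.73648.
Stage 2 (into S): u = (0.73648+0.56)/(1+0.73648×0.56) = 0.91791, so the speed is 0.9179c.

0.9179c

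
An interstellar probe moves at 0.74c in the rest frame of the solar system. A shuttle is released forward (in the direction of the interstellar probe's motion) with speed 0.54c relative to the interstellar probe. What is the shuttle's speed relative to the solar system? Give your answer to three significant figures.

Relativistic velocity addition: u = (u' + v)/(1 + u'v/c²), with u' = 0.54c and v = 0.74c.
Numerator: 0.54 + 0.74 = 1.28. Denominator: 1 + (0.54)(0.74) = 1.3996.
u = 1.28/1.3996 = 0.91455, so the speed is 0.915c.

0.915c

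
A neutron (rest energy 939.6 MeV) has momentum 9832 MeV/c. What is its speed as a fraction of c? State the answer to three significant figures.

0.995c

βγ = pc/(mc²) = 9832/939.6 = 10.464.
Since γ² = 1 + (βγ)² = 110.495, γ = √110.495 = 10.5117, and β = (βγ)/γ = 10.464/10.5117 = 0.995.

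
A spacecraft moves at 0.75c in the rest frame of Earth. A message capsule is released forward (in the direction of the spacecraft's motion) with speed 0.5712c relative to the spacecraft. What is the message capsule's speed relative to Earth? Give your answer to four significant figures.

0.9250c

In units of c, u = (u' + v)/(1 + u'v) with u' = 0.5712 and v = 0.75.
Numerator: 0.5712 + 0.75 = 1.3212. Denominator: 1 + (0.5712)(0.75) = 1.4284.
u = 1.3212/1.4284 = 0.92495, so the speed is 0.9250c.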